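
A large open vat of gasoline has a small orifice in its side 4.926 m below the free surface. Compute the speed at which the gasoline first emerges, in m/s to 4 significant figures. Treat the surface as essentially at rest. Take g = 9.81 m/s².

v = 9.831 m/s

The surface is effectively still and both ends are open, so ½v² = gh and v = √(2·9.81·4.926) = 9.831 m/s.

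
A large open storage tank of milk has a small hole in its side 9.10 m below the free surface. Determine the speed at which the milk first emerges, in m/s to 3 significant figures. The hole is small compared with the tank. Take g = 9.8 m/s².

v ≈ 13.4 m/s

Torricelli's result v = √(2gh) gives v = √(2·9.8·9.10) = 13.4 m/s.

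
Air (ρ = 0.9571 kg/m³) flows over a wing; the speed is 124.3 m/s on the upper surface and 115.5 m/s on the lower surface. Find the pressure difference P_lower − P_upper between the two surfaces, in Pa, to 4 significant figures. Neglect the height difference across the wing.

1010 Pa

Bernoulli (same height): P_lower − P_upper = ½ρ(v_upper² − v_lower²).
ΔP = ½·0.9571·(124.3² − 115.5²) = 1010 Pa.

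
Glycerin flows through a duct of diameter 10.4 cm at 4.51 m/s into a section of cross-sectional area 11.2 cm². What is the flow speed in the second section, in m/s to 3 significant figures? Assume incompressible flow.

The volume flow rate is constant, so v₂ = (A₁/A₂)v₁ = (84.9/11.2)·4.51 = 34.2 m/s.

v₂ = 34.2 m/s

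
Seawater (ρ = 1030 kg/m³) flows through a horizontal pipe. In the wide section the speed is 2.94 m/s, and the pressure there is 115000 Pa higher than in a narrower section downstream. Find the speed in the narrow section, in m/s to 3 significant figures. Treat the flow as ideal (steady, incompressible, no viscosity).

Along the level pipe P + ½ρv² is conserved, hence v₂² = v₁² + 2(P₁ − P₂)/ρ.
v₂ = √(2.94² + 2·115000/1030) = √(8.64 + 223) = 15.2 m/s.

15.2 m/s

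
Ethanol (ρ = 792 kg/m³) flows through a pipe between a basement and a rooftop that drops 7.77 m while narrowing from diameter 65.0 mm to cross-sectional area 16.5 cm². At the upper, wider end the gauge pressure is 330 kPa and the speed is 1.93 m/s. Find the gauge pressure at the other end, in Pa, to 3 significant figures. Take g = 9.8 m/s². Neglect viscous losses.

By continuity, v₂ = v₁·A₁/A₂ = 1.93·(33.2/16.5) = 3.88 m/s.
Energy conservation along the streamline gives P₂ = P₁ − ½ρ(v₂² − v₁²) − ρg(h₂ − h₁).
P₂ = 330000 + ½·792·(1.93² − 3.88²) − 792·9.8·(−7.77) = 330000 + (-4490) − (-60300) = 386000 Pa.

386000 Pa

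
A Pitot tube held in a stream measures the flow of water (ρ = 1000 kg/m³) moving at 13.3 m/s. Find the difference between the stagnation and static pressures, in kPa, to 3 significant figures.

Bernoulli between the free stream and the stagnation point: ½ρv² = P_stag − P_static.
ΔP = ½·1000·13.3² = 88400 Pa.

ΔP ≈ 88.4 kPa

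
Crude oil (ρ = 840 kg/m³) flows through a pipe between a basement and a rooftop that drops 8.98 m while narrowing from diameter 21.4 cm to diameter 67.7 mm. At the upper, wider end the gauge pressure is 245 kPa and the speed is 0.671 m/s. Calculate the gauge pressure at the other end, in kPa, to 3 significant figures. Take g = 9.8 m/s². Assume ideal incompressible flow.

By continuity, v₂ = v₁·A₁/A₂ = 0.671·(360/36.0) = 6.70 m/s.
Energy conservation along the streamline gives P₂ = P₁ − ½ρ(v₂² − v₁²) − ρg(h₂ − h₁).
P₂ = 245000 + ½·840·(0.671² − 6.70²) − 840·9.8·(−8.98) = 245000 + (-18700) − (-73900) = 300000 Pa.

300 kPa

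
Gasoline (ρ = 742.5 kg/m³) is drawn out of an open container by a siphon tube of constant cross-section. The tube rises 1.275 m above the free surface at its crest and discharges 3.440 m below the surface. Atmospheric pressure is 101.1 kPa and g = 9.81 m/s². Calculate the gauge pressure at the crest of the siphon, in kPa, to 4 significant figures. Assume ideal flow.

P_gauge ≈ -34.34 kPa

Bernoulli surface→outlet gives ½v² = g·h_out, so v = √(2·9.81·3.440) = 8.215 m/s.
The bore is uniform, so the speed at the crest is the same v. Bernoulli surface→crest: P_atm = P_top + ½ρv² + ρg·h_top.
P_top = 101100 − ½·742.5·8.215² − 742.5·9.81·1.275 = 66760 Pa. So P_gauge = P_top − P_atm = -34340 Pa.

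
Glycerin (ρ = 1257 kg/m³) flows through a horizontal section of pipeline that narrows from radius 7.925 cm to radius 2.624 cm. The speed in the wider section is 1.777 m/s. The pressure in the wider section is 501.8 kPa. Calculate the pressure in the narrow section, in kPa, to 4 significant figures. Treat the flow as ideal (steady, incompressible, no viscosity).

The volume flow rate is constant, so v₂ = (A₁/A₂)v₁ = (197.3/21.63)·1.777 = 16.21 m/s.
The pipe is horizontal, so Bernoulli reduces to P₁ + ½ρv₁² = P₂ + ½ρv₂².
P₂ = P₁ − ½ρ(v₂² − v₁²) = 501800 − ½·1257·(16.21² − 1.777²) = 501800 − 163100 = 338700 Pa.

P₂ = 338.7 kPa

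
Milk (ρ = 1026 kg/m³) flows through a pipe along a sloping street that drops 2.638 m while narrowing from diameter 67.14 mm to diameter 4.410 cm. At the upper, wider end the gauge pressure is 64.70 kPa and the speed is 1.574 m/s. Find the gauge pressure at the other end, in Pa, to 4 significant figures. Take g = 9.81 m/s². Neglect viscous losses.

The volume flow rate is constant, so v₂ = (A₁/A₂)v₁ = (35.40/15.27)·1.574 = 3.648 m/s.
Energy conservation along the streamline gives P₂ = P₁ − ½ρ(v₂² − v₁²) − ρg(h₂ − h₁).
P₂ = 64700 + ½·1026·(1.574² − 3.648²) − 1026·9.81·(−2.638) = 64700 + (-5557) − (-26550) = 85690 Pa.

85690 Pa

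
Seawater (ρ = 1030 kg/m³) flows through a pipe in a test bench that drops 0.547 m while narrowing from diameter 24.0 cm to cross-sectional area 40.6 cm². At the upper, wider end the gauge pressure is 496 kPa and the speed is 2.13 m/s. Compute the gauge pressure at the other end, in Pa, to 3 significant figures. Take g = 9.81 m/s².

By continuity, v₂ = v₁·A₁/A₂ = 2.13·(452/40.6) = 23.7 m/s.
Bernoulli: P₁ + ½ρv₁² + ρg h₁ = P₂ + ½ρv₂² + ρg h₂, so P₂ = P₁ + ½ρ(v₁² − v₂²) − ρg(h₂ − h₁).
P₂ = 496000 + ½·1030·(2.13² − 23.7²) − 1030·9.81·(−0.547) = 496000 + (-288000) − (-5530) = 214000 Pa.

214000 Pa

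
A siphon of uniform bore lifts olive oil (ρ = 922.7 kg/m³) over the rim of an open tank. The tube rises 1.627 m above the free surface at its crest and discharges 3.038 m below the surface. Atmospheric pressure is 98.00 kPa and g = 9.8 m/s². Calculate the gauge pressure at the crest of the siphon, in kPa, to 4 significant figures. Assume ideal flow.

The outlet speed comes from Torricelli: v = √(2g·3.038) = 7.717 m/s.
With constant cross-section the crest speed equals v; applying Bernoulli from the surface up to the crest, P_top = P_atm − ½ρv² − ρg·h_top.
P_top = 98000 − ½·922.7·7.717² − 922.7·9.8·1.627 = 55820 Pa. So P_gauge = P_top − P_atm = -42180 Pa.

P_gauge ≈ -42.18 kPa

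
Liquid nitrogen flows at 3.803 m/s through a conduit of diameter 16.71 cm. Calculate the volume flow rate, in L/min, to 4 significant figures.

Q = A·v = 0.02193 m² × 3.803 m/s = 0.08340 m³/s.
Converting: 0.08340 m³/s × 60000 = 5004 L/min.

Q ≈ 5004 L/min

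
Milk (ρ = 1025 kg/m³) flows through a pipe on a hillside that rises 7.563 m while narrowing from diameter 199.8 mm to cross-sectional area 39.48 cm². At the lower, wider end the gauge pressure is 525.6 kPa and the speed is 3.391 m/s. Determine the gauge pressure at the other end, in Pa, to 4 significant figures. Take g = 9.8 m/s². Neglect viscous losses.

By continuity, v₂ = v₁·A₁/A₂ = 3.391·(313.5/39.48) = 26.93 m/s.
Bernoulli: P₁ + ½ρv₁² + ρg h₁ = P₂ + ½ρv₂² + ρg h₂, so P₂ = P₁ + ½ρ(v₁² − v₂²) − ρg(h₂ − h₁).
P₂ = 525600 + ½·1025·(3.391² − 26.93²) − 1025·9.8·(+7.563) = 525600 + (-365800) − (75970) = 83850 Pa.

P₂ ≈ 83850 Pa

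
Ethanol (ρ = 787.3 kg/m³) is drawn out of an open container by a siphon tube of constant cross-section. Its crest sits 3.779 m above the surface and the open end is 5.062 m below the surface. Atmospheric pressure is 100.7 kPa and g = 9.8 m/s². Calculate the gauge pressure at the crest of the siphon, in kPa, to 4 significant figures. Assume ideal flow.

The outlet speed comes from Torricelli: v = √(2g·5.062) = 9.961 m/s.
With constant cross-section the crest speed equals v; applying Bernoulli from the surface up to the crest, P_top = P_atm − ½ρv² − ρg·h_top.
P_top = 100700 − ½·787.3·9.961² − 787.3·9.8·3.779 = 32490 Pa. So P_gauge = P_top − P_atm = -68210 Pa.

P_gauge ≈ -68.21 kPa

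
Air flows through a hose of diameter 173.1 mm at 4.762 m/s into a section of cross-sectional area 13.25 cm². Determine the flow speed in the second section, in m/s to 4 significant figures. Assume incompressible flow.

Mass conservation (A₁v₁ = A₂v₂) gives v₂ = 4.762 × 235.3/13.25 = 84.58 m/s.

84.58 m/s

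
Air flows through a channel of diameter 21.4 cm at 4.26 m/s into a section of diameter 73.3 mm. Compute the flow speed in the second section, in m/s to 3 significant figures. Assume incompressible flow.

By continuity, v₂ = v₁·A₁/A₂ = 4.26·(360/42.2) = 36.3 m/s.

v₂ = 36.3 m/s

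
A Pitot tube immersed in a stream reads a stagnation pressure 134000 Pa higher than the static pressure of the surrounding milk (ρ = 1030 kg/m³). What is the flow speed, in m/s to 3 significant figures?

v ≈ 16.1 m/s

Bernoulli between the free stream and the stagnation point: ½ρv² = P_stag − P_static.
v = √(2ΔP/ρ) = √(2·134000/1030) = 16.1 m/s.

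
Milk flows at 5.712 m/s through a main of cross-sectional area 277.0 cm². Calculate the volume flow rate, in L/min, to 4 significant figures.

9493 L/min

Q = A·v = 0.02770 m² × 5.712 m/s = 0.1582 m³/s.
Converting: 0.1582 m³/s × 60000 = 9493 L/min.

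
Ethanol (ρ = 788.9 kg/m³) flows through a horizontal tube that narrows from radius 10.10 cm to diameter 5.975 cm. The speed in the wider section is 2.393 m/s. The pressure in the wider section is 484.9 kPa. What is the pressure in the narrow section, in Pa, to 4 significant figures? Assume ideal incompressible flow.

192100 Pa

Mass conservation (A₁v₁ = A₂v₂) gives v₂ = 2.393 × 320.5/28.04 = 27.35 m/s.
With no height change, Bernoulli's equation is P₁ + ½ρv₁² = P₂ + ½ρv₂².
P₂ = P₁ − ½ρ(v₂² − v₁²) = 484900 − ½·788.9·(27.35² − 2.393²) = 484900 − 292800 = 192100 Pa.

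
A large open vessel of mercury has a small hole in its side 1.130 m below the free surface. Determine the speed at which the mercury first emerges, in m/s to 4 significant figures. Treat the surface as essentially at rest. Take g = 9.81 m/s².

v ≈ 4.709 m/s

The surface is effectively still and both ends are open, so ½v² = gh and v = √(2·9.81·1.130) = 4.709 m/s.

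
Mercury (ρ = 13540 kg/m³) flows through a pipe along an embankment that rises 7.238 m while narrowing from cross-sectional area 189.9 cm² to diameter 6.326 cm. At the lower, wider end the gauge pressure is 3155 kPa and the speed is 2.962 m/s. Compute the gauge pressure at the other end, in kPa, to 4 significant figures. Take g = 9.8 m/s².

P₂ = 85.71 kPa

Continuity gives A₁v₁ = A₂v₂, so v₂ = (189.9 cm²)/(31.43 cm²) × 2.962 m/s = 17.90 m/s.
Applying Bernoulli between the two ends and solving for P₂: P₂ = P₁ + ½ρ(v₁² − v₂²) − ρgΔh.
P₂ = 3155000 + ½·13540·(2.962² − 17.90²) − 13540·9.8·(+7.238) = 3155000 + (-2109000) − (960400) = 85710 Pa.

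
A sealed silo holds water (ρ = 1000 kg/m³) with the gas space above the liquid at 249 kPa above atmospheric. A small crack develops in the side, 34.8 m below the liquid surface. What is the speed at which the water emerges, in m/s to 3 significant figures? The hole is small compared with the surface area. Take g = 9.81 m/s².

v = 34.4 m/s

Take point 1 at the surface (v₁ ≈ 0) and point 2 at the hole (at atmospheric pressure). Bernoulli: P₁ + ρg h = P_atm + ½ρv₂².
With P₁ − P_atm = 249000 Pa, v₂ = √(2gh + 2ΔP/ρ) = √(2·9.81·34.8 + 2·249000/1000) = 34.4 m/s.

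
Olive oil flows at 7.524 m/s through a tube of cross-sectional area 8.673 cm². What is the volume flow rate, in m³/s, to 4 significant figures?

Q = A·v = 0.0008673 m² × 7.524 m/s = 0.006526 m³/s.

Q = 0.006526 m³/s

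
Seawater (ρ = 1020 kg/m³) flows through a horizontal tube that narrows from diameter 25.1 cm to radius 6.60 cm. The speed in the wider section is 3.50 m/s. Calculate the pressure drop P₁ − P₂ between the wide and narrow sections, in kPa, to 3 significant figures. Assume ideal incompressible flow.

By continuity, v₂ = v₁·A₁/A₂ = 3.50·(495/137) = 12.7 m/s.
With no height change, Bernoulli's equation is P₁ + ½ρv₁² = P₂ + ½ρv₂².
P₁ − P₂ = ½·1020·(12.7² − 3.50²) = ½·1020·148 = 75400 Pa.

75.4 kPa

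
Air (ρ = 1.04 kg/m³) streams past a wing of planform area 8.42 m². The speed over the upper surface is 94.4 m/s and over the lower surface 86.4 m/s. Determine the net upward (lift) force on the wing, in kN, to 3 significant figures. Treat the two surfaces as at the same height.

With equal heights on the two surfaces, Bernoulli gives P_lower − P_upper = ½ρ(v_upper² − v_lower²).
ΔP = ½·1.04·(94.4² − 86.4²) = 752 Pa.
Lift = ΔP · A = 752 × 8.42 = 6330 N.

F = 6.33 kN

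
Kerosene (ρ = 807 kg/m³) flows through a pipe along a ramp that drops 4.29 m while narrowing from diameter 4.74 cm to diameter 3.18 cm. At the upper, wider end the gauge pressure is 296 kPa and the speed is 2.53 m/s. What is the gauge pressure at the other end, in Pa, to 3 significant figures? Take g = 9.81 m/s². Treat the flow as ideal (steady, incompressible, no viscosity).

The volume flow rate is constant, so v₂ = (A₁/A₂)v₁ = (17.6/7.94)·2.53 = 5.62 m/s.
Bernoulli: P₁ + ½ρv₁² + ρg h₁ = P₂ + ½ρv₂² + ρg h₂, so P₂ = P₁ + ½ρ(v₁² − v₂²) − ρg(h₂ − h₁).
P₂ = 296000 + ½·807·(2.53² − 5.62²) − 807·9.81·(−4.29) = 296000 + (-10200) − (-34000) = 320000 Pa.

P₂ = 320000 Pa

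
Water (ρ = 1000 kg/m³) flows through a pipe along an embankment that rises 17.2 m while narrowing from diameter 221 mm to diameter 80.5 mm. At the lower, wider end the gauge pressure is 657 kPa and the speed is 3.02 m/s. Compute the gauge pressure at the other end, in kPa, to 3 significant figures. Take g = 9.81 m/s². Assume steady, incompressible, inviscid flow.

By continuity, v₂ = v₁·A₁/A₂ = 3.02·(384/50.9) = 22.8 m/s.
Applying Bernoulli between the two ends and solving for P₂: P₂ = P₁ + ½ρ(v₁² − v₂²) − ρgΔh.
P₂ = 657000 + ½·1000·(3.02² − 22.8²) − 1000·9.81·(+17.2) = 657000 + (-254000) − (169000) = 234000 Pa.

P₂ ≈ 234 kPa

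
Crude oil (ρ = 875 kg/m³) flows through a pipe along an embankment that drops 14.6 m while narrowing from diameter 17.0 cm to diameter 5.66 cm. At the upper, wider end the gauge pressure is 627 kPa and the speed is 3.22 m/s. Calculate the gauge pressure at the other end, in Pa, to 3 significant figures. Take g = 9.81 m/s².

Mass conservation (A₁v₁ = A₂v₂) gives v₂ = 3.22 × 227/25.2 = 29.0 m/s.
Bernoulli: P₁ + ½ρv₁² + ρg h₁ = P₂ + ½ρv₂² + ρg h₂, so P₂ = P₁ + ½ρ(v₁² − v₂²) − ρg(h₂ − h₁).
P₂ = 627000 + ½·875·(3.22² − 29.0²) − 875·9.81·(−14.6) = 627000 + (-365000) − (-125000) = 388000 Pa.

P₂ = 388000 Pa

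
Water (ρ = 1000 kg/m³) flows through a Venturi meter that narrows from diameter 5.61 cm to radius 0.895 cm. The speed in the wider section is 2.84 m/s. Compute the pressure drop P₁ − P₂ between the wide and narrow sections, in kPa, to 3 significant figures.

Mass conservation (A₁v₁ = A₂v₂) gives v₂ = 2.84 × 24.7/2.52 = 27.9 m/s.
With no height change, Bernoulli's equation is P₁ + ½ρv₁² = P₂ + ½ρv₂².
P₁ − P₂ = ½·1000·(27.9² − 2.84²) = ½·1000·770 = 385000 Pa.

ΔP ≈ 385 kPa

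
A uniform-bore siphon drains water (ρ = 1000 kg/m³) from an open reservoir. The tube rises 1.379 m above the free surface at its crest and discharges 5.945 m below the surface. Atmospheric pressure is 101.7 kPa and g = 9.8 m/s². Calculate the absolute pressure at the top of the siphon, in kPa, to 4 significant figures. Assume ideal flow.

The outlet speed comes from Torricelli: v = √(2g·5.945) = 10.79 m/s.
Continuity keeps v the same throughout the tube; from surface to crest, P_atm + 0 = P_top + ½ρv² + ρg·h_top.
P_top = 101700 − ½·1000·10.79² − 1000·9.8·1.379 = 29920 Pa.

P_top ≈ 29.92 kPa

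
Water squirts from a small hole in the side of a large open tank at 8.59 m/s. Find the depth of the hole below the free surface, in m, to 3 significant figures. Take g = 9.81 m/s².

h = 3.76 m

Torricelli: v = √(2gh), so h = v²/(2g).
h = 8.59²/(2·9.81) = 73.8/19.62 = 3.76 m.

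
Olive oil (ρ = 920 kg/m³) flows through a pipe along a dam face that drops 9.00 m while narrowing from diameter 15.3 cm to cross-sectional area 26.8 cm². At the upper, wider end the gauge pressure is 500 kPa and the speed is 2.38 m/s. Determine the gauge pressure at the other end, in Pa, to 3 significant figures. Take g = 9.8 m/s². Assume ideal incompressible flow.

P₂ ≈ 461000 Pa

Continuity gives A₁v₁ = A₂v₂, so v₂ = (184 cm²)/(26.8 cm²) × 2.38 m/s = 16.3 m/s.
Bernoulli: P₁ + ½ρv₁² + ρg h₁ = P₂ + ½ρv₂² + ρg h₂, so P₂ = P₁ + ½ρ(v₁² − v₂²) − ρg(h₂ − h₁).
P₂ = 500000 + ½·920·(2.38² − 16.3²) − 920·9.8·(−9.00) = 500000 + (-120000) − (-81100) = 461000 Pa.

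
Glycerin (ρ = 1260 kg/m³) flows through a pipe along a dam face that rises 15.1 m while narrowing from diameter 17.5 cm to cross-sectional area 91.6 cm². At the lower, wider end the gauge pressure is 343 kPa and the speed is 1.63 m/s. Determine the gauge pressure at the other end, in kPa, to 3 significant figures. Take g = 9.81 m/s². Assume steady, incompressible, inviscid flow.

P₂ ≈ 146 kPa

By continuity, v₂ = v₁·A₁/A₂ = 1.63·(241/91.6) = 4.28 m/s.
Bernoulli: P₁ + ½ρv₁² + ρg h₁ = P₂ + ½ρv₂² + ρg h₂, so P₂ = P₁ + ½ρ(v₁² − v₂²) − ρg(h₂ − h₁).
P₂ = 343000 + ½·1260·(1.63² − 4.28²) − 1260·9.81·(+15.1) = 343000 + (-9870) − (187000) = 146000 Pa.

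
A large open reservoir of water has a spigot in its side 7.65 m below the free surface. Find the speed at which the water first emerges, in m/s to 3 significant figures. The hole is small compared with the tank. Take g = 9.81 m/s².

12.3 m/s

Torricelli's result v = √(2gh) gives v = √(2·9.81·7.65) = 12.3 m/s.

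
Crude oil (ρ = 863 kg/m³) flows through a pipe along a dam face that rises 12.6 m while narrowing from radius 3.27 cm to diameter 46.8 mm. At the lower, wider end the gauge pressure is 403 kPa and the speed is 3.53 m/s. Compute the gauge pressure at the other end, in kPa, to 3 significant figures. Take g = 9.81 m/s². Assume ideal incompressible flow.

Continuity gives A₁v₁ = A₂v₂, so v₂ = (33.6 cm²)/(17.2 cm²) × 3.53 m/s = 6.89 m/s.
Bernoulli: P₁ + ½ρv₁² + ρg h₁ = P₂ + ½ρv₂² + ρg h₂, so P₂ = P₁ + ½ρ(v₁² − v₂²) − ρg(h₂ − h₁).
P₂ = 403000 + ½·863·(3.53² − 6.89²) − 863·9.81·(+12.6) = 403000 + (-15100) − (107000) = 281000 Pa.

P₂ ≈ 281 kPa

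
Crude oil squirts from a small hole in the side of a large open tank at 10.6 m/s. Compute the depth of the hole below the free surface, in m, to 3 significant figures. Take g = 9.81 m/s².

h ≈ 5.73 m

For a small hole in a large open tank, ½v² = gh, giving h = v²/(2g).
h = 10.6²/(2·9.81) = 112/19.62 = 5.73 m.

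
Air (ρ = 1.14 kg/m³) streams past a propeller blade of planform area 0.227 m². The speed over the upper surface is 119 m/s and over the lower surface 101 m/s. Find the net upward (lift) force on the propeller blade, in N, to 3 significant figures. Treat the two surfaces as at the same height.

With equal heights on the two surfaces, Bernoulli gives P_lower − P_upper = ½ρ(v_upper² − v_lower²).
ΔP = ½·1.14·(119² − 101²) = 2260 Pa.
Lift = ΔP · A = 2260 × 0.227 = 512 N.

F ≈ 512 N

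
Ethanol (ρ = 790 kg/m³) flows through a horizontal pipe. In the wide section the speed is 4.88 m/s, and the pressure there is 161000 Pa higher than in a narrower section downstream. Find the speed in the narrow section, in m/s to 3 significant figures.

v₂ = 20.8 m/s

Along the level pipe P + ½ρv² is conserved, hence v₂² = v₁² + 2(P₁ − P₂)/ρ.
v₂ = √(4.88² + 2·161000/790) = √(23.8 + 408) = 20.8 m/s.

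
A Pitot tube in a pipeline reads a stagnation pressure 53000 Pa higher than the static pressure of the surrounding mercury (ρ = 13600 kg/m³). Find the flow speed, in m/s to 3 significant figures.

v = 2.79 m/s

Bernoulli between the free stream and the stagnation point: ½ρv² = P_stag − P_static.
v = √(2ΔP/ρ) = √(2·53000/13600) = 2.79 m/s.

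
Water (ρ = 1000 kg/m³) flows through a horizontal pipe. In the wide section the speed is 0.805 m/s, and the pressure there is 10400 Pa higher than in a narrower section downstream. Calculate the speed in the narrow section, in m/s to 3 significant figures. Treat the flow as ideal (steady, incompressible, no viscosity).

With h₁ = h₂, rearranging Bernoulli gives v₂ = √(v₁² + 2ΔP/ρ).
v₂ = √(0.805² + 2·10400/1000) = √(0.648 + 20.8) = 4.63 m/s.

v₂ ≈ 4.63 m/s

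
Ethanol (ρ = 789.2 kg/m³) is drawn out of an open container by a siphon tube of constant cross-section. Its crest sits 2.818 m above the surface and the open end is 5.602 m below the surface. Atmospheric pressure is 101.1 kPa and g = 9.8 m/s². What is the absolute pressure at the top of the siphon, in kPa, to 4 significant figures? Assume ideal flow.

P_top ≈ 35.98 kPa

The outlet speed comes from Torricelli: v = √(2g·5.602) = 10.48 m/s.
The bore is uniform, so the speed at the crest is the same v. Bernoulli surface→crest: P_atm = P_top + ½ρv² + ρg·h_top.
P_top = 101100 − ½·789.2·10.48² − 789.2·9.8·2.818 = 35980 Pa.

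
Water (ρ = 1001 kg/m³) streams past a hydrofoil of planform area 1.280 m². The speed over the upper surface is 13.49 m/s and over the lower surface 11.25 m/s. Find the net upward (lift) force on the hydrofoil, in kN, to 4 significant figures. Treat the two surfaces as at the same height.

With equal heights on the two surfaces, Bernoulli gives P_lower − P_upper = ½ρ(v_upper² − v_lower²).
ΔP = ½·1001·(13.49² − 11.25²) = 27740 Pa.
Lift = ΔP · A = 27740 × 1.280 = 35500 N.

F ≈ 35.50 kN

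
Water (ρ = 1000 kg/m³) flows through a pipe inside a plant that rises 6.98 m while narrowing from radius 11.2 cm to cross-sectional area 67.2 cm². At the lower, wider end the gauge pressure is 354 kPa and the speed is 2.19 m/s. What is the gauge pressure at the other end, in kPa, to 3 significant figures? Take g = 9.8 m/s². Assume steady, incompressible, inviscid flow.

The volume flow rate is constant, so v₂ = (A₁/A₂)v₁ = (394/67.2)·2.19 = 12.8 m/s.
Bernoulli: P₁ + ½ρv₁² + ρg h₁ = P₂ + ½ρv₂² + ρg h₂, so P₂ = P₁ + ½ρ(v₁² − v₂²) − ρg(h₂ − h₁).
P₂ = 354000 + ½·1000·(2.19² − 12.8²) − 1000·9.8·(+6.98) = 354000 + (-80100) − (68400) = 206000 Pa.

P₂ ≈ 206 kPa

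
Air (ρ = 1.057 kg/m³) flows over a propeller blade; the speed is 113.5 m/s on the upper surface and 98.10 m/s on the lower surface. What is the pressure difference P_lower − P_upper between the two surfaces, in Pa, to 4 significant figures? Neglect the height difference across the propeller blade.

ΔP ≈ 1722 Pa

Bernoulli (same height): P_lower − P_upper = ½ρ(v_upper² − v_lower²).
ΔP = ½·1.057·(113.5² − 98.10²) = 1722 Pa.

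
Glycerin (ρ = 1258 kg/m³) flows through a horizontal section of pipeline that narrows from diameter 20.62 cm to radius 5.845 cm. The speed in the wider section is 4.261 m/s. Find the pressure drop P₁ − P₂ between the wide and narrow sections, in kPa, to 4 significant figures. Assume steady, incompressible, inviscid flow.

Mass conservation (A₁v₁ = A₂v₂) gives v₂ = 4.261 × 333.9/107.3 = 13.26 m/s.
Bernoulli (h₁ = h₂): P₁ − P₂ = ½ρ(v₂² − v₁²).
P₁ − P₂ = ½·1258·(13.26² − 4.261²) = ½·1258·157.6 = 99130 Pa.

ΔP ≈ 99.13 kPa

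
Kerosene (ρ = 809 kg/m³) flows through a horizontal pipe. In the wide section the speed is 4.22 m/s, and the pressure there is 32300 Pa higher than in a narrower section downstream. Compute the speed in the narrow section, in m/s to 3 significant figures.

v₂ ≈ 9.88 m/s

Horizontal Bernoulli: P₁ + ½ρv₁² = P₂ + ½ρv₂², so v₂² = v₁² + 2(P₁ − P₂)/ρ.
v₂ = √(4.22² + 2·32300/809) = √(17.8 + 79.9) = 9.88 m/s.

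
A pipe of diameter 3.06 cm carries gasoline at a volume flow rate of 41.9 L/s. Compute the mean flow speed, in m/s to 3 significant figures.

Q = 41.9 L/s = 0.0419 m³/s.
v = Q/A = 0.0419 / 0.000735 = 57.0 m/s.

v = 57.0 m/s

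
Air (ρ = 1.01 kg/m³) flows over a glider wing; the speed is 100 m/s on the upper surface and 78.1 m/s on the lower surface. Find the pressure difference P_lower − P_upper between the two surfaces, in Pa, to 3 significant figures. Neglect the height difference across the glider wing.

ΔP ≈ 1970 Pa

With negligible Δh, P + ½ρv² is constant, so P_low − P_up = ½ρ(v_up² − v_low²).
ΔP = ½·1.01·(100² − 78.1²) = 1970 Pa.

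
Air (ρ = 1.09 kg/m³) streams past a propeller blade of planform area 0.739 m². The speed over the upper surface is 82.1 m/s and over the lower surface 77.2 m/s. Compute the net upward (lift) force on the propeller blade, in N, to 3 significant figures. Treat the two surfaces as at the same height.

F ≈ 314 N

The faster flow above has the lower pressure; Bernoulli (same height) gives ΔP = ½ρ(v_up² − v_low²).
ΔP = ½·1.09·(82.1² − 77.2²) = 425 Pa.
Lift = ΔP · A = 425 × 0.739 = 314 N.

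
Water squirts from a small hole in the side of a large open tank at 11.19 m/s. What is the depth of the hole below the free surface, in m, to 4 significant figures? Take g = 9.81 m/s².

Inverting v = √(2gh) gives h = v² / 2g.
h = 11.19²/(2·9.81) = 125.2/19.62 = 6.382 m.

h ≈ 6.382 m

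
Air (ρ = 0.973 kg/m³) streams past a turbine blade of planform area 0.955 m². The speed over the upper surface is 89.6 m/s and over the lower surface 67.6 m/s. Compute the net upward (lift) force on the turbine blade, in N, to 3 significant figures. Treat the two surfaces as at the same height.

With equal heights on the two surfaces, Bernoulli gives P_lower − P_upper = ½ρ(v_upper² − v_lower²).
ΔP = ½·0.973·(89.6² − 67.6²) = 1680 Pa.
Lift = ΔP · A = 1680 × 0.955 = 1610 N.

F ≈ 1610 N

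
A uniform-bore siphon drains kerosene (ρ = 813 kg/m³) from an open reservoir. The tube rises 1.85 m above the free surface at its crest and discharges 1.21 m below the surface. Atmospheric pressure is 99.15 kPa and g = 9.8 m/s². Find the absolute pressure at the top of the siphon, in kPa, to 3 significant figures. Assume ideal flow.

74.8 kPa

Bernoulli surface→outlet gives ½v² = g·h_out, so v = √(2·9.8·1.21) = 4.87 m/s.
The bore is uniform, so the speed at the crest is the same v. Bernoulli surface→crest: P_atm = P_top + ½ρv² + ρg·h_top.
P_top = 99150 − ½·813·4.87² − 813·9.8·1.85 = 74800 Pa.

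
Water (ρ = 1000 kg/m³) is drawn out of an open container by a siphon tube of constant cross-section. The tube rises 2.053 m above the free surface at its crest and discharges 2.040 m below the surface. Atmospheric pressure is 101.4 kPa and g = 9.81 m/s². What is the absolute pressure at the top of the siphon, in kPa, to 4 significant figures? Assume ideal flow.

P_top ≈ 61.25 kPa

The outlet speed comes from Torricelli: v = √(2g·2.040) = 6.327 m/s.
The bore is uniform, so the speed at the crest is the same v. Bernoulli surface→crest: P_atm = P_top + ½ρv² + ρg·h_top.
P_top = 101400 − ½·1000·6.327² − 1000·9.81·2.053 = 61250 Pa.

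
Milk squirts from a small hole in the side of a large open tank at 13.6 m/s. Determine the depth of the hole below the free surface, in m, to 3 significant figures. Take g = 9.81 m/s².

Torricelli: v = √(2gh), so h = v²/(2g).
h = 13.6²/(2·9.81) = 185/19.62 = 9.43 m.

h ≈ 9.43 m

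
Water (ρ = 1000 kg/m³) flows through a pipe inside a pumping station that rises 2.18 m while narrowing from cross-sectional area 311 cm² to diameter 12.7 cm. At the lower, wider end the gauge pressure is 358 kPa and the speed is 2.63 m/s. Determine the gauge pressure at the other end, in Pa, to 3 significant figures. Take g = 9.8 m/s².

Continuity gives A₁v₁ = A₂v₂, so v₂ = (311 cm²)/(127 cm²) × 2.63 m/s = 6.46 m/s.
Energy conservation along the streamline gives P₂ = P₁ − ½ρ(v₂² − v₁²) − ρg(h₂ − h₁).
P₂ = 358000 + ½·1000·(2.63² − 6.46²) − 1000·9.8·(+2.18) = 358000 + (-17400) − (21400) = 319000 Pa.

P₂ ≈ 319000 Pa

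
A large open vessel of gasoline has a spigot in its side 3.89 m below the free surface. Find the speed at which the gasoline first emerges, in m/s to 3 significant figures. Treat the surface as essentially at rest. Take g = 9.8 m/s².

8.73 m/s

Bernoulli from surface to hole (P equal, v_surface ≈ 0): v = √(2gh) = √(2×9.8×3.89) = 8.73 m/s.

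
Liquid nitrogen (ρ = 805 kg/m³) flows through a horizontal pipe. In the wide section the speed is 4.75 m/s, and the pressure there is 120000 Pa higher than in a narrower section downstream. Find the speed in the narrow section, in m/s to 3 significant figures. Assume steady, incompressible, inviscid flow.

v₂ ≈ 17.9 m/s

Along the level pipe P + ½ρv² is conserved, hence v₂² = v₁² + 2(P₁ − P₂)/ρ.
v₂ = √(4.75² + 2·120000/805) = √(22.6 + 298) = 17.9 m/s.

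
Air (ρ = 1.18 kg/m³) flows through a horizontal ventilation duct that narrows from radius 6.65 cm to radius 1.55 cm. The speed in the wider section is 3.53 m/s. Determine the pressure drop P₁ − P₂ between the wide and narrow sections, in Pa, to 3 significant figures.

The volume flow rate is constant, so v₂ = (A₁/A₂)v₁ = (139/7.55)·3.53 = 65.0 m/s.
Along the horizontal streamline, P + ½ρv² is constant.
P₁ − P₂ = ½·1.18·(65.0² − 3.53²) = ½·1.18·4210 = 2480 Pa.

ΔP ≈ 2480 Pa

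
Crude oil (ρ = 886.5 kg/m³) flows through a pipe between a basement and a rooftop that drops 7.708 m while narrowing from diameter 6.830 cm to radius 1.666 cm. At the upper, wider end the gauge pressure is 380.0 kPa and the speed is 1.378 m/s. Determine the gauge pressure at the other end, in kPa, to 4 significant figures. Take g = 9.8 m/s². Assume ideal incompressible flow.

432.9 kPa

Mass conservation (A₁v₁ = A₂v₂) gives v₂ = 1.378 × 36.64/8.720 = 5.790 m/s.
Energy conservation along the streamline gives P₂ = P₁ − ½ρ(v₂² − v₁²) − ρg(h₂ − h₁).
P₂ = 380000 + ½·886.5·(1.378² − 5.790²) − 886.5·9.8·(−7.708) = 380000 + (-14020) − (-66960) = 432900 Pa.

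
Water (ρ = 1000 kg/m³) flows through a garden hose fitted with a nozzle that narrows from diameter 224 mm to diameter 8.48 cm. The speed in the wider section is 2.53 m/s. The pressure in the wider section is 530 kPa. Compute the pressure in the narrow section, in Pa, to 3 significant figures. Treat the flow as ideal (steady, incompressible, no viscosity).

377000 Pa

Continuity gives A₁v₁ = A₂v₂, so v₂ = (394 cm²)/(56.5 cm²) × 2.53 m/s = 17.7 m/s.
Bernoulli (h₁ = h₂): P₁ − P₂ = ½ρ(v₂² − v₁²).
P₂ = P₁ − ½ρ(v₂² − v₁²) = 530000 − ½·1000·(17.7² − 2.53²) = 530000 − 153000 = 377000 Pa.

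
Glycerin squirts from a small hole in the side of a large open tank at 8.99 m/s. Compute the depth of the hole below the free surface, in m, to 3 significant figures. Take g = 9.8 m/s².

For a small hole in a large open tank, ½v² = gh, giving h = v²/(2g).
h = 8.99²/(2·9.8) = 80.8/19.60 = 4.12 m.

h = 4.12 m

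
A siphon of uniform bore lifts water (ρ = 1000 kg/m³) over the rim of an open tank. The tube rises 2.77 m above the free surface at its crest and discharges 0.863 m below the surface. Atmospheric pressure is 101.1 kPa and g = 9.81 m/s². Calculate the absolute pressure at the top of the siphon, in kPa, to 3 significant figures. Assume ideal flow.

The outlet speed comes from Torricelli: v = √(2g·0.863) = 4.11 m/s.
With constant cross-section the crest speed equals v; applying Bernoulli from the surface up to the crest, P_top = P_atm − ½ρv² − ρg·h_top.
P_top = 101100 − ½·1000·4.11² − 1000·9.81·2.77 = 65500 Pa.

P_top = 65.5 kPa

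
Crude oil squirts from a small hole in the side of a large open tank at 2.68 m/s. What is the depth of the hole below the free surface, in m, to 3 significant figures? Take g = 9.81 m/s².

Torricelli: v = √(2gh), so h = v²/(2g).
h = 2.68²/(2·9.81) = 7.18/19.62 = 0.366 m.

h ≈ 0.366 m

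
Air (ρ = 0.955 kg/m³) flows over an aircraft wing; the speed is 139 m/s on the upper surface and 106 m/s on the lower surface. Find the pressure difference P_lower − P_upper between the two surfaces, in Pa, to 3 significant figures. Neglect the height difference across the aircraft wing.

With negligible Δh, P + ½ρv² is constant, so P_low − P_up = ½ρ(v_up² − v_low²).
ΔP = ½·0.955·(139² − 106²) = 3860 Pa.

3860 Pa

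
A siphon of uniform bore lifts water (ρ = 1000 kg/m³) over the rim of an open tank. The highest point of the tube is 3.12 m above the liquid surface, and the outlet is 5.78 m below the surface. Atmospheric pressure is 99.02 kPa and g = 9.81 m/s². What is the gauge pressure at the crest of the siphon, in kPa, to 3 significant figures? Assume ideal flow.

Bernoulli surface→outlet gives ½v² = g·h_out, so v = √(2·9.81·5.78) = 10.6 m/s.
Continuity keeps v the same throughout the tube; from surface to crest, P_atm + 0 = P_top + ½ρv² + ρg·h_top.
P_top = 99020 − ½·1000·10.6² − 1000·9.81·3.12 = 11700 Pa. So P_gauge = P_top − P_atm = -87300 Pa.

P_gauge = -87.3 kPa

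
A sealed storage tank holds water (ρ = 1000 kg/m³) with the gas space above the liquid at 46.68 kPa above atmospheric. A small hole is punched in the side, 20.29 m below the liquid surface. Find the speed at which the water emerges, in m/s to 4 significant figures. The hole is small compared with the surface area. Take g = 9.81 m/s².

v ≈ 22.17 m/s

Take point 1 at the surface (v₁ ≈ 0) and point 2 at the hole (at atmospheric pressure). Bernoulli: P₁ + ρg h = P_atm + ½ρv₂².
With P₁ − P_atm = 46680 Pa, v₂ = √(2gh + 2ΔP/ρ) = √(2·9.81·20.29 + 2·46680/1000) = 22.17 m/s.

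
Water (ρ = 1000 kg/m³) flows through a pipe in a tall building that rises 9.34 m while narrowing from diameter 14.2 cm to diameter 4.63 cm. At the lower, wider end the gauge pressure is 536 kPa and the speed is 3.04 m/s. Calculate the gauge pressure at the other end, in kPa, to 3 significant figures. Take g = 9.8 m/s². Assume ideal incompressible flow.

P₂ ≈ 40.3 kPa

By continuity, v₂ = v₁·A₁/A₂ = 3.04·(158/16.8) = 28.6 m/s.
Bernoulli: P₁ + ½ρv₁² + ρg h₁ = P₂ + ½ρv₂² + ρg h₂, so P₂ = P₁ + ½ρ(v₁² − v₂²) − ρg(h₂ − h₁).
P₂ = 536000 + ½·1000·(3.04² − 28.6²) − 1000·9.8·(+9.34) = 536000 + (-404000) − (91500) = 40300 Pa.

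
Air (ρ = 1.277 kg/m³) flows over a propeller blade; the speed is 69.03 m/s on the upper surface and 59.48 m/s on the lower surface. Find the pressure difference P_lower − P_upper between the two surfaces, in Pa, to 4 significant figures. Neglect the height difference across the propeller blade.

Bernoulli (same height): P_lower − P_upper = ½ρ(v_upper² − v_lower²).
ΔP = ½·1.277·(69.03² − 59.48²) = 783.6 Pa.

783.6 Pa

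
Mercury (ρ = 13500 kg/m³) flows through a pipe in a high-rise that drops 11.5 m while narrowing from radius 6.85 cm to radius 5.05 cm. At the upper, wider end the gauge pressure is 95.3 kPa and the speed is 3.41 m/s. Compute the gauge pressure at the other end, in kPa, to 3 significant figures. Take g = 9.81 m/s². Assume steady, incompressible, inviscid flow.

By continuity, v₂ = v₁·A₁/A₂ = 3.41·(147/80.1) = 6.27 m/s.
Bernoulli: P₁ + ½ρv₁² + ρg h₁ = P₂ + ½ρv₂² + ρg h₂, so P₂ = P₁ + ½ρ(v₁² − v₂²) − ρg(h₂ − h₁).
P₂ = 95300 + ½·13500·(3.41² − 6.27²) − 13500·9.81·(−11.5) = 95300 + (-187000) − (-1520000) = 1430000 Pa.

P₂ = 1430 kPa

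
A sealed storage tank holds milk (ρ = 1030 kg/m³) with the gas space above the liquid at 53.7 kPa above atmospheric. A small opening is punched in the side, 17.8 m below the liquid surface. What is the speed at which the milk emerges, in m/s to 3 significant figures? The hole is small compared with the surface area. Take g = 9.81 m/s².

Take point 1 at the surface (v₁ ≈ 0) and point 2 at the hole (at atmospheric pressure). Bernoulli: P₁ + ρg h = P_atm + ½ρv₂².
With P₁ − P_atm = 53700 Pa, v₂ = √(2gh + 2ΔP/ρ) = √(2·9.81·17.8 + 2·53700/1030) = 21.3 m/s.

v ≈ 21.3 m/s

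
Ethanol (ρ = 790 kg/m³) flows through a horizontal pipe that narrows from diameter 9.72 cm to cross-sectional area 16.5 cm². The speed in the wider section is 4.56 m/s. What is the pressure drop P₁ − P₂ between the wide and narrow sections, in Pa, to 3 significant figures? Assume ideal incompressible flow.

ΔP ≈ 158000 Pa

Mass conservation (A₁v₁ = A₂v₂) gives v₂ = 4.56 × 74.2/16.5 = 20.5 m/s.
With no height change, Bernoulli's equation is P₁ + ½ρv₁² = P₂ + ½ρv₂².
P₁ − P₂ = ½·790·(20.5² − 4.56²) = ½·790·400 = 158000 Pa.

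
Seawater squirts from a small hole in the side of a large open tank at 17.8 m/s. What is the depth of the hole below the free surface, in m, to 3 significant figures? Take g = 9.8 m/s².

Torricelli: v = √(2gh), so h = v²/(2g).
h = 17.8²/(2·9.8) = 317/19.60 = 16.2 m.

16.2 m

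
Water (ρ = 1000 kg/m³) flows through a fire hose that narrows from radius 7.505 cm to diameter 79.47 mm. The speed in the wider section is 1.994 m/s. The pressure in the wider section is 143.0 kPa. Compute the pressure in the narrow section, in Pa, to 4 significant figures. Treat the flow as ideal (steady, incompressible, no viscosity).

P₂ ≈ 119700 Pa

By continuity, v₂ = v₁·A₁/A₂ = 1.994·(177.0/49.60) = 7.113 m/s.
The pipe is horizontal, so Bernoulli reduces to P₁ + ½ρv₁² = P₂ + ½ρv₂².
P₂ = P₁ − ½ρ(v₂² − v₁²) = 143000 − ½·1000·(7.113² − 1.994²) = 143000 − 23310 = 119700 Pa.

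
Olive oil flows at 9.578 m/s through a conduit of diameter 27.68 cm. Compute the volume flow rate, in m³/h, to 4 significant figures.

Q = A·v = 0.06018 m² × 9.578 m/s = 0.5764 m³/s.
Converting: 0.5764 m³/s × 3600 = 2075 m³/h.

Q = 2075 m³/h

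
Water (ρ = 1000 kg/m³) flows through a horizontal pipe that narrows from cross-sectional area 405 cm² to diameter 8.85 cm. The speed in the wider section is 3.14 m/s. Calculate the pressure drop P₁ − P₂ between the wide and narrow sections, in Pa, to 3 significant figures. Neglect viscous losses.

ΔP = 209000 Pa

Continuity gives A₁v₁ = A₂v₂, so v₂ = (405 cm²)/(61.5 cm²) × 3.14 m/s = 20.7 m/s.
The pipe is horizontal, so Bernoulli reduces to P₁ + ½ρv₁² = P₂ + ½ρv₂².
P₁ − P₂ = ½·1000·(20.7² − 3.14²) = ½·1000·418 = 209000 Pa.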